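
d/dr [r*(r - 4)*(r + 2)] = 3*r^2 - 4*r - 8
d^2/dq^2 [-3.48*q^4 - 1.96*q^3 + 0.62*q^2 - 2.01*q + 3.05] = -41.76*q^2 - 11.76*q + 1.24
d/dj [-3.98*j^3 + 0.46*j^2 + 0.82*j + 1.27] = -11.94*j^2 + 0.92*j + 0.82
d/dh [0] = 0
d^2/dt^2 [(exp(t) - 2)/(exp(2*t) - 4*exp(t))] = (exp(3*t) - 4*exp(2*t) + 24*exp(t) - 32)*exp(-t)/(exp(3*t) - 12*exp(2*t) + 48*exp(t) - 64)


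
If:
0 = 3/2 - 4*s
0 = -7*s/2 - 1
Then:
No Solution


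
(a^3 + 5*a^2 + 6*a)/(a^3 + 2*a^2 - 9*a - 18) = a/(a - 3)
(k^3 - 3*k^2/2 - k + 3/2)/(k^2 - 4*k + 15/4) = 2*(k^2 - 1)/(2*k - 5)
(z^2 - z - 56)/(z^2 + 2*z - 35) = (z - 8)/(z - 5)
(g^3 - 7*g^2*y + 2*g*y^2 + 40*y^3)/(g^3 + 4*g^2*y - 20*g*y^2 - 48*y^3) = (g - 5*y)/(g + 6*y)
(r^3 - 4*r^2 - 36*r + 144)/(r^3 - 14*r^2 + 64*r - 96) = (r + 6)/(r - 4)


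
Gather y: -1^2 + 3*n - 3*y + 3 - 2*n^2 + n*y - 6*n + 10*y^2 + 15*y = -2*n^2 - 3*n + 10*y^2 + y*(n + 12) + 2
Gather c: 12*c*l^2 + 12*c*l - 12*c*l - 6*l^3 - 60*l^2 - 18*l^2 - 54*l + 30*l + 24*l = 12*c*l^2 - 6*l^3 - 78*l^2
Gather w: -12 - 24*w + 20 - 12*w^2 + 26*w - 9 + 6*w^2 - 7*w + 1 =-6*w^2 - 5*w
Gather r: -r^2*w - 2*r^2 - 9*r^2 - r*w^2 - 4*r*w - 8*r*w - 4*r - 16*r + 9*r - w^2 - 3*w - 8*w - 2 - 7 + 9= r^2*(-w - 11) + r*(-w^2 - 12*w - 11) - w^2 - 11*w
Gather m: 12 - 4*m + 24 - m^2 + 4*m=36 - m^2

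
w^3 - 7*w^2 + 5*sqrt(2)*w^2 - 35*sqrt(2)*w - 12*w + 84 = (w - 7)*(w - sqrt(2))*(w + 6*sqrt(2))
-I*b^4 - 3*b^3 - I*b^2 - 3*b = b*(b - 3*I)*(b - I)*(-I*b + 1)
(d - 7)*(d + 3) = d^2 - 4*d - 21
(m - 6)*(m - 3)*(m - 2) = m^3 - 11*m^2 + 36*m - 36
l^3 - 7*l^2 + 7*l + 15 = (l - 5)*(l - 3)*(l + 1)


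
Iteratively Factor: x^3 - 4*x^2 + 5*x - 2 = (x - 1)*(x^2 - 3*x + 2) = (x - 2)*(x - 1)*(x - 1)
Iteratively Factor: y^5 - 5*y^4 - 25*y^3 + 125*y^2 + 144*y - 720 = (y + 3)*(y^4 - 8*y^3 - y^2 + 128*y - 240) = (y - 5)*(y + 3)*(y^3 - 3*y^2 - 16*y + 48) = (y - 5)*(y + 3)*(y + 4)*(y^2 - 7*y + 12) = (y - 5)*(y - 3)*(y + 3)*(y + 4)*(y - 4)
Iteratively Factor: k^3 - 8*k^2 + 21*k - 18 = (k - 2)*(k^2 - 6*k + 9) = (k - 3)*(k - 2)*(k - 3)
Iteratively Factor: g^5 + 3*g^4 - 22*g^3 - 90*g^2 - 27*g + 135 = (g + 3)*(g^4 - 22*g^2 - 24*g + 45) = (g + 3)^2*(g^3 - 3*g^2 - 13*g + 15) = (g - 5)*(g + 3)^2*(g^2 + 2*g - 3) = (g - 5)*(g - 1)*(g + 3)^2*(g + 3)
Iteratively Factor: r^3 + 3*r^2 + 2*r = (r)*(r^2 + 3*r + 2) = r*(r + 2)*(r + 1)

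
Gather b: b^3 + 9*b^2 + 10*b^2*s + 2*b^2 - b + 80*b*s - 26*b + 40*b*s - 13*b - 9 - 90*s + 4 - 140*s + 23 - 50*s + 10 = b^3 + b^2*(10*s + 11) + b*(120*s - 40) - 280*s + 28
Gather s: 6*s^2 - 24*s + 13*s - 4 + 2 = 6*s^2 - 11*s - 2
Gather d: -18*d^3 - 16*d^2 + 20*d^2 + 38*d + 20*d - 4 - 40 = -18*d^3 + 4*d^2 + 58*d - 44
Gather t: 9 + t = t + 9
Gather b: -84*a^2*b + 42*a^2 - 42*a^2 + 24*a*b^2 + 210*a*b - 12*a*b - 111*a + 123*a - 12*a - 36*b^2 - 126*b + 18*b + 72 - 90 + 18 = b^2*(24*a - 36) + b*(-84*a^2 + 198*a - 108)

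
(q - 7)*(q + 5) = q^2 - 2*q - 35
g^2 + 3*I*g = g*(g + 3*I)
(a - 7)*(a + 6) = a^2 - a - 42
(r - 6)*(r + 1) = r^2 - 5*r - 6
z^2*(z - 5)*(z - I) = z^4 - 5*z^3 - I*z^3 + 5*I*z^2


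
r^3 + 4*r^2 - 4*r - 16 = (r - 2)*(r + 2)*(r + 4)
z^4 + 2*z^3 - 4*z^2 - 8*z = z*(z - 2)*(z + 2)^2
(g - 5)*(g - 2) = g^2 - 7*g + 10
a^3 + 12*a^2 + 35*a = a*(a + 5)*(a + 7)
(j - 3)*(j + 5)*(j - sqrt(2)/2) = j^3 - sqrt(2)*j^2/2 + 2*j^2 - 15*j - sqrt(2)*j + 15*sqrt(2)/2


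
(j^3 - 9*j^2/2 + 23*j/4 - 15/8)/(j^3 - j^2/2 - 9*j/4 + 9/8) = (2*j - 5)/(2*j + 3)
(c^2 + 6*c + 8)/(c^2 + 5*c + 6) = (c + 4)/(c + 3)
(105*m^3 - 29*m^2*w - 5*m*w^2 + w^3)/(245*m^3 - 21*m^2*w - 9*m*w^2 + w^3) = (-3*m + w)/(-7*m + w)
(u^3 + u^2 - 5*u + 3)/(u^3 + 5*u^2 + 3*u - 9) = (u - 1)/(u + 3)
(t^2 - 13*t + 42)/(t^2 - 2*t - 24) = (t - 7)/(t + 4)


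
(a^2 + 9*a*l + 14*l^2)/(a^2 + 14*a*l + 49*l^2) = (a + 2*l)/(a + 7*l)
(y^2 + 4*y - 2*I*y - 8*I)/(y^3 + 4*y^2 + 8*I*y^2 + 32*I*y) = (y - 2*I)/(y*(y + 8*I))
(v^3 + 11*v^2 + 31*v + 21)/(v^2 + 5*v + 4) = (v^2 + 10*v + 21)/(v + 4)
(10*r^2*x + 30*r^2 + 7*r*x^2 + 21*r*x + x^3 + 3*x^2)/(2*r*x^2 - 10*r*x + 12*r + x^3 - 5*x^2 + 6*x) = (5*r*x + 15*r + x^2 + 3*x)/(x^2 - 5*x + 6)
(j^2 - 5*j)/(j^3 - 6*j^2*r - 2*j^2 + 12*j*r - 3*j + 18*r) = j*(j - 5)/(j^3 - 6*j^2*r - 2*j^2 + 12*j*r - 3*j + 18*r)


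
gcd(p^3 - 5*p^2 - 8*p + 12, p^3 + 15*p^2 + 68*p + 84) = p + 2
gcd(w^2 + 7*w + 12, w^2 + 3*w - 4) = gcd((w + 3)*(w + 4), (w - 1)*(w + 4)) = w + 4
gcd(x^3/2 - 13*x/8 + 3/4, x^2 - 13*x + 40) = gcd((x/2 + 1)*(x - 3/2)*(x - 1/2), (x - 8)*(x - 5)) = 1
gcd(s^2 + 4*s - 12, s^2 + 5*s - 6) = s + 6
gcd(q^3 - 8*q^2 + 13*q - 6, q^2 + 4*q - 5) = q - 1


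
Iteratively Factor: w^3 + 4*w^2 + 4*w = (w + 2)*(w^2 + 2*w) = (w + 2)^2*(w)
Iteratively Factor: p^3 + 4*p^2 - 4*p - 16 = (p - 2)*(p^2 + 6*p + 8) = (p - 2)*(p + 4)*(p + 2)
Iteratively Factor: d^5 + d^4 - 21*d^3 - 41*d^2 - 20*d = (d + 4)*(d^4 - 3*d^3 - 9*d^2 - 5*d) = (d + 1)*(d + 4)*(d^3 - 4*d^2 - 5*d) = (d - 5)*(d + 1)*(d + 4)*(d^2 + d) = (d - 5)*(d + 1)^2*(d + 4)*(d)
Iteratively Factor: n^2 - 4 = (n + 2)*(n - 2)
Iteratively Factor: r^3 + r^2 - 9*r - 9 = (r - 3)*(r^2 + 4*r + 3) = (r - 3)*(r + 1)*(r + 3)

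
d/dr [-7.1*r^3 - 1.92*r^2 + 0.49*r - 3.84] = -21.3*r^2 - 3.84*r + 0.49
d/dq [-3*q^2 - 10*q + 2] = -6*q - 10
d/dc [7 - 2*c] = -2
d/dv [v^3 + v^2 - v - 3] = 3*v^2 + 2*v - 1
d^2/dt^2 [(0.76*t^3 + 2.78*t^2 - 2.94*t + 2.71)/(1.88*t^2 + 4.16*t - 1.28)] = (-34.30368*t^3 + 73.327008*t^2 + 92.188416*t + 84.63872)/(6.644672*t^6 + 44.109312*t^5 + 84.031488*t^4 + 11.927552*t^3 - 57.212928*t^2 + 20.447232*t - 2.097152)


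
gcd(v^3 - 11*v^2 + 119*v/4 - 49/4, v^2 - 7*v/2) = v - 7/2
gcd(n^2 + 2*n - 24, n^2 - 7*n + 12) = n - 4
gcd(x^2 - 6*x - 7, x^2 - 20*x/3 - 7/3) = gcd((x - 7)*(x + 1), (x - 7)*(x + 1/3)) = x - 7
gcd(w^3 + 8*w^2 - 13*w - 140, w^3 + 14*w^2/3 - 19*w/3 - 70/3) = w + 5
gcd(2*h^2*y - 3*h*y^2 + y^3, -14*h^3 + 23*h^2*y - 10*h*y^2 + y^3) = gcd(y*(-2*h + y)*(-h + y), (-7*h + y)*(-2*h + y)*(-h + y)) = 2*h^2 - 3*h*y + y^2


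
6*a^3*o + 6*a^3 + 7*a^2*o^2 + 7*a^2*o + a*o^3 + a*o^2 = (a + o)*(6*a + o)*(a*o + a)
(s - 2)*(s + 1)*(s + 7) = s^3 + 6*s^2 - 9*s - 14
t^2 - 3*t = t*(t - 3)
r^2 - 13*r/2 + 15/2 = (r - 5)*(r - 3/2)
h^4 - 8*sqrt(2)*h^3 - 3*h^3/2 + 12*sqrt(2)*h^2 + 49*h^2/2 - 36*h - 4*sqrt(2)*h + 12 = (h - 1)*(h - 1/2)*(h - 6*sqrt(2))*(h - 2*sqrt(2))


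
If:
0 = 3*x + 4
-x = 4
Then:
No Solution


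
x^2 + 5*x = x*(x + 5)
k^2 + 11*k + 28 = (k + 4)*(k + 7)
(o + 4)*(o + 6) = o^2 + 10*o + 24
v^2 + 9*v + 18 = (v + 3)*(v + 6)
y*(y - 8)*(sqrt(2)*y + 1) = sqrt(2)*y^3 - 8*sqrt(2)*y^2 + y^2 - 8*y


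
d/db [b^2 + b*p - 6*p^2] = 2*b + p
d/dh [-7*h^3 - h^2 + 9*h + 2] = -21*h^2 - 2*h + 9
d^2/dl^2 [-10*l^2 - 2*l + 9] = -20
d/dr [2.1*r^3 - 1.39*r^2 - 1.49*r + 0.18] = 6.3*r^2 - 2.78*r - 1.49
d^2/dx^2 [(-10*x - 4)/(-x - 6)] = -112/(x + 6)^3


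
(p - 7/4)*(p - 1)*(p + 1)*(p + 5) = p^4 + 13*p^3/4 - 39*p^2/4 - 13*p/4 + 35/4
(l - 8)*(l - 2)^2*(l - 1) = l^4 - 13*l^3 + 48*l^2 - 68*l + 32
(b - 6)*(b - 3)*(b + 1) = b^3 - 8*b^2 + 9*b + 18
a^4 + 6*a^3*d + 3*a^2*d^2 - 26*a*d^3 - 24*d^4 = (a - 2*d)*(a + d)*(a + 3*d)*(a + 4*d)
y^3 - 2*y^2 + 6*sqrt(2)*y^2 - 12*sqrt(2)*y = y*(y - 2)*(y + 6*sqrt(2))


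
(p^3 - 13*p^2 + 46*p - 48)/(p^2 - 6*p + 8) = (p^2 - 11*p + 24)/(p - 4)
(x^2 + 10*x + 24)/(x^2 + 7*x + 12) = (x + 6)/(x + 3)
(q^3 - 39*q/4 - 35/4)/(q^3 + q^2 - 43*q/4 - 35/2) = (q + 1)/(q + 2)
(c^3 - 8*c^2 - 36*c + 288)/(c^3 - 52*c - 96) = (c - 6)/(c + 2)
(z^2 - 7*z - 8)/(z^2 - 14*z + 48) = (z + 1)/(z - 6)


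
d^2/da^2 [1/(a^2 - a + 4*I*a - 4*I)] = 2*(-a^2 + a - 4*I*a + (2*a - 1 + 4*I)^2 + 4*I)/(a^2 - a + 4*I*a - 4*I)^3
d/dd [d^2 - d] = 2*d - 1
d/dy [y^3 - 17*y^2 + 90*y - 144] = 3*y^2 - 34*y + 90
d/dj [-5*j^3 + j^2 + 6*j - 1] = -15*j^2 + 2*j + 6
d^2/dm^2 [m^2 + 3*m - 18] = 2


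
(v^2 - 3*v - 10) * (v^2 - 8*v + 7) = v^4 - 11*v^3 + 21*v^2 + 59*v - 70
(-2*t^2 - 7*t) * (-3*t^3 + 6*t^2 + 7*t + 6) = 6*t^5 + 9*t^4 - 56*t^3 - 61*t^2 - 42*t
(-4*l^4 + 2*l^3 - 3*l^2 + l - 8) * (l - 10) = -4*l^5 + 42*l^4 - 23*l^3 + 31*l^2 - 18*l + 80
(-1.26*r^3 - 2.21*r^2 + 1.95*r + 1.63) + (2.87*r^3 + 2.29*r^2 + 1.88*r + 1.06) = 1.61*r^3 + 0.0800000000000001*r^2 + 3.83*r + 2.69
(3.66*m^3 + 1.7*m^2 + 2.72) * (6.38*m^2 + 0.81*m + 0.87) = 23.3508*m^5 + 13.8106*m^4 + 4.5612*m^3 + 18.8326*m^2 + 2.2032*m + 2.3664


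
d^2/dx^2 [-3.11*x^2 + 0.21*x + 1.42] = -6.22000000000000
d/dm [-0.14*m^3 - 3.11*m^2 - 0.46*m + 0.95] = -0.42*m^2 - 6.22*m - 0.46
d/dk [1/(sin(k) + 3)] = -cos(k)/(sin(k) + 3)^2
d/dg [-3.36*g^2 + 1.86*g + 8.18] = 1.86 - 6.72*g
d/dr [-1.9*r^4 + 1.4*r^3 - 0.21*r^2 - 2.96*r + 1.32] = -7.6*r^3 + 4.2*r^2 - 0.42*r - 2.96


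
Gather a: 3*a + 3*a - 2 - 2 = 6*a - 4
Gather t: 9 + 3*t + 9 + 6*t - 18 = 9*t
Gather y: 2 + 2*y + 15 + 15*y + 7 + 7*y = 24*y + 24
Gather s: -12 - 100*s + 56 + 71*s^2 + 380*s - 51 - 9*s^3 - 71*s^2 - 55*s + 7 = -9*s^3 + 225*s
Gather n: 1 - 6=-5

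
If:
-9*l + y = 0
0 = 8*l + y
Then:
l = 0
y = 0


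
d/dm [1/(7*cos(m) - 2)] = 7*sin(m)/(7*cos(m) - 2)^2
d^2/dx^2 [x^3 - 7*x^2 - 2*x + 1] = 6*x - 14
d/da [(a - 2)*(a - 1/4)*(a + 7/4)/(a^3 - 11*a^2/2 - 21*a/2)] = (-160*a^4 - 452*a^3 - 521*a^2 + 308*a + 294)/(8*a^2*(4*a^4 - 44*a^3 + 37*a^2 + 462*a + 441))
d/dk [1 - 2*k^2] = -4*k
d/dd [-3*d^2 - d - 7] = -6*d - 1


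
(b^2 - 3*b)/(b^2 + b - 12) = b/(b + 4)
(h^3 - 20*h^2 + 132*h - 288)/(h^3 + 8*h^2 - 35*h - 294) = (h^2 - 14*h + 48)/(h^2 + 14*h + 49)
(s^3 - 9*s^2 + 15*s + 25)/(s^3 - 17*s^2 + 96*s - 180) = (s^2 - 4*s - 5)/(s^2 - 12*s + 36)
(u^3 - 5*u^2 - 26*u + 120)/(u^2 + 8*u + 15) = (u^2 - 10*u + 24)/(u + 3)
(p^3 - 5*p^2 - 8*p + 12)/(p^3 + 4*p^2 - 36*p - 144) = (p^2 + p - 2)/(p^2 + 10*p + 24)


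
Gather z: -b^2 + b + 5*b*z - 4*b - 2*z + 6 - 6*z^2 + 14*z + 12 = -b^2 - 3*b - 6*z^2 + z*(5*b + 12) + 18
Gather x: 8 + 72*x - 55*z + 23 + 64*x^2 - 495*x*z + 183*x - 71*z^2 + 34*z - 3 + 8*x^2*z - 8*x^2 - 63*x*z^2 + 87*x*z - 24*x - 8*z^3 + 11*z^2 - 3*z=x^2*(8*z + 56) + x*(-63*z^2 - 408*z + 231) - 8*z^3 - 60*z^2 - 24*z + 28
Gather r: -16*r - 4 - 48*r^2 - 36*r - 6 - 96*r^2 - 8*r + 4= -144*r^2 - 60*r - 6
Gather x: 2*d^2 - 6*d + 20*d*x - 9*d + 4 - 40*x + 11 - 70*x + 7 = 2*d^2 - 15*d + x*(20*d - 110) + 22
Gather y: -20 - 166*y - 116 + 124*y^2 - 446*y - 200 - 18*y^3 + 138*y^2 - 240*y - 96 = -18*y^3 + 262*y^2 - 852*y - 432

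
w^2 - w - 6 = (w - 3)*(w + 2)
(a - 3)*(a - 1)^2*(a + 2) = a^4 - 3*a^3 - 3*a^2 + 11*a - 6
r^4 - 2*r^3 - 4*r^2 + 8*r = r*(r - 2)^2*(r + 2)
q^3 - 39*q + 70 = (q - 5)*(q - 2)*(q + 7)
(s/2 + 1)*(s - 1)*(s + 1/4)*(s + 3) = s^4/2 + 17*s^3/8 + s^2 - 23*s/8 - 3/4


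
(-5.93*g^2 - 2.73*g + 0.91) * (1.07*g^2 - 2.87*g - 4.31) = -6.3451*g^4 + 14.098*g^3 + 34.3671*g^2 + 9.1546*g - 3.9221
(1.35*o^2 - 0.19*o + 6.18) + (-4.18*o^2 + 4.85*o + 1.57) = -2.83*o^2 + 4.66*o + 7.75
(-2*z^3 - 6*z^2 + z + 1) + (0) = -2*z^3 - 6*z^2 + z + 1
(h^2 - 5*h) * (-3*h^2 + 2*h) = -3*h^4 + 17*h^3 - 10*h^2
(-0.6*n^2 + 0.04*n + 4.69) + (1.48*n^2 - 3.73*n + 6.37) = 0.88*n^2 - 3.69*n + 11.06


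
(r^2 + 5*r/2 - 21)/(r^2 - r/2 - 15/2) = (-2*r^2 - 5*r + 42)/(-2*r^2 + r + 15)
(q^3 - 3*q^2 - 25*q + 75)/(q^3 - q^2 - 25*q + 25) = (q - 3)/(q - 1)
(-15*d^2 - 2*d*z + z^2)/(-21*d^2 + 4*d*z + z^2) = (-15*d^2 - 2*d*z + z^2)/(-21*d^2 + 4*d*z + z^2)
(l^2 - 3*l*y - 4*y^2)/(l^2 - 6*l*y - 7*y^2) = (-l + 4*y)/(-l + 7*y)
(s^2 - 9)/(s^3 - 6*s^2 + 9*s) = (s + 3)/(s*(s - 3))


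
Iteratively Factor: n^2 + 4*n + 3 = (n + 3)*(n + 1)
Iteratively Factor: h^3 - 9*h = (h - 3)*(h^2 + 3*h) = (h - 3)*(h + 3)*(h)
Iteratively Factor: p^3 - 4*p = (p + 2)*(p^2 - 2*p) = (p - 2)*(p + 2)*(p)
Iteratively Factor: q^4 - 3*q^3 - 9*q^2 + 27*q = (q)*(q^3 - 3*q^2 - 9*q + 27) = q*(q - 3)*(q^2 - 9) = q*(q - 3)^2*(q + 3)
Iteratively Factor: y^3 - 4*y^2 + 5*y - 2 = (y - 1)*(y^2 - 3*y + 2) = (y - 1)^2*(y - 2)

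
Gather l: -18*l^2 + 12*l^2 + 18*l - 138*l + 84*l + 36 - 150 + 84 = -6*l^2 - 36*l - 30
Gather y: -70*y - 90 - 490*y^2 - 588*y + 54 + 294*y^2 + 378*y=-196*y^2 - 280*y - 36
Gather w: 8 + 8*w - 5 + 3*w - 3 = 11*w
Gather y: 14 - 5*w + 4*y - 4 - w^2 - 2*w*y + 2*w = -w^2 - 3*w + y*(4 - 2*w) + 10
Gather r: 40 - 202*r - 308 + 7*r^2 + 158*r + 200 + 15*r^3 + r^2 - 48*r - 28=15*r^3 + 8*r^2 - 92*r - 96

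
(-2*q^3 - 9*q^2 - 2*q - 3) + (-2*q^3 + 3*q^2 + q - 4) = -4*q^3 - 6*q^2 - q - 7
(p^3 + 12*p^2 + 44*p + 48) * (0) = 0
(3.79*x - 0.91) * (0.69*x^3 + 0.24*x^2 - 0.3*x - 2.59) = 2.6151*x^4 + 0.2817*x^3 - 1.3554*x^2 - 9.5431*x + 2.3569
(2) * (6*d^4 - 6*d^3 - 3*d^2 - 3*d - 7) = 12*d^4 - 12*d^3 - 6*d^2 - 6*d - 14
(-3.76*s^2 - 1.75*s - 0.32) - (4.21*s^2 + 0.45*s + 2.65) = -7.97*s^2 - 2.2*s - 2.97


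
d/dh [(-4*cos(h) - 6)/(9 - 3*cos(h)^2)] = 4*(cos(h)^2 + 3*cos(h) + 3)*sin(h)/(3*(cos(h)^2 - 3)^2)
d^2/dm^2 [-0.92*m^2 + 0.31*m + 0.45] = -1.84000000000000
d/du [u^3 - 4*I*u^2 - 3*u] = 3*u^2 - 8*I*u - 3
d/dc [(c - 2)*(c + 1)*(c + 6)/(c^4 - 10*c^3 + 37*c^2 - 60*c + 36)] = (-c^3 - 17*c^2 + 8*c + 84)/(c^5 - 13*c^4 + 67*c^3 - 171*c^2 + 216*c - 108)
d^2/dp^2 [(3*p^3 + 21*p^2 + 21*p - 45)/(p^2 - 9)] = 96/(p^3 - 9*p^2 + 27*p - 27)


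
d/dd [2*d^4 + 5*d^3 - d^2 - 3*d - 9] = 8*d^3 + 15*d^2 - 2*d - 3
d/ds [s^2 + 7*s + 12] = 2*s + 7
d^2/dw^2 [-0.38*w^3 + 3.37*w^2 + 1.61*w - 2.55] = 6.74 - 2.28*w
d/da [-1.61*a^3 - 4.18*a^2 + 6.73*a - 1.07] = -4.83*a^2 - 8.36*a + 6.73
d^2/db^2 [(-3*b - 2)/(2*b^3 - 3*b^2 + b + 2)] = 2*(-(3*b + 2)*(6*b^2 - 6*b + 1)^2 + 3*(6*b^2 - 6*b + (2*b - 1)*(3*b + 2) + 1)*(2*b^3 - 3*b^2 + b + 2))/(2*b^3 - 3*b^2 + b + 2)^3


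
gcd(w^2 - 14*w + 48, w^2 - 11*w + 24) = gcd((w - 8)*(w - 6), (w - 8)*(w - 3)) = w - 8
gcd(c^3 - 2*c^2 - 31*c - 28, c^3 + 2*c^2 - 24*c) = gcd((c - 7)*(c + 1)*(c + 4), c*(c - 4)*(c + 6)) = 1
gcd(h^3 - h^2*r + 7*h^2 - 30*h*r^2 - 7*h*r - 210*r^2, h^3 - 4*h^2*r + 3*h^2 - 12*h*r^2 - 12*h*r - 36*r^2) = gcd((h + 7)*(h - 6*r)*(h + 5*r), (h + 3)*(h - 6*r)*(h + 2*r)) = -h + 6*r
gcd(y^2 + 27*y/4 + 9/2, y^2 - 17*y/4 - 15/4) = y + 3/4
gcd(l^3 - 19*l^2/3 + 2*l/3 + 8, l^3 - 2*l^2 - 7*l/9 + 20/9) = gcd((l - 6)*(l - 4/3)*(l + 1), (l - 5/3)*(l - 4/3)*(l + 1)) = l^2 - l/3 - 4/3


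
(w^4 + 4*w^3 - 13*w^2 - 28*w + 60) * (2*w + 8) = 2*w^5 + 16*w^4 + 6*w^3 - 160*w^2 - 104*w + 480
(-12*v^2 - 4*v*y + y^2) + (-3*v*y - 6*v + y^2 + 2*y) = -12*v^2 - 7*v*y - 6*v + 2*y^2 + 2*y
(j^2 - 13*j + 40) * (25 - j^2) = -j^4 + 13*j^3 - 15*j^2 - 325*j + 1000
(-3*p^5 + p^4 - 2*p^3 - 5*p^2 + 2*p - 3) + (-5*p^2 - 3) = -3*p^5 + p^4 - 2*p^3 - 10*p^2 + 2*p - 6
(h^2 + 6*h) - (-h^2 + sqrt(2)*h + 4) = 2*h^2 - sqrt(2)*h + 6*h - 4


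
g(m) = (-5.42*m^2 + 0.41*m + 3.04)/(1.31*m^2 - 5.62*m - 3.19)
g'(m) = (0.41 - 10.84*m)/(1.31*m^2 - 5.62*m - 3.19) + (5.62 - 2.62*m)*(-5.42*m^2 + 0.41*m + 3.04)/(1.31*m^2 - 5.62*m - 3.19)^2 = (29.9233*m^2 + 26.6148*m + 15.7769)/(1.7161*m^4 - 14.7244*m^3 + 23.2266*m^2 + 35.8556*m + 10.1761)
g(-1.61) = -1.26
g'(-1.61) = 0.59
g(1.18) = 0.50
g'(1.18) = 1.39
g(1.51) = 1.00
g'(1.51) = 1.64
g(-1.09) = -0.86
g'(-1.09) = 1.11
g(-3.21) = -1.91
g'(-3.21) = 0.30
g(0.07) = -0.85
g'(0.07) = 1.39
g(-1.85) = -1.39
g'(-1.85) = 0.50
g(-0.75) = -0.18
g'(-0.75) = 4.07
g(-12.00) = -3.09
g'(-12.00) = 0.06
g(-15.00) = -3.25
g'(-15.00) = 0.04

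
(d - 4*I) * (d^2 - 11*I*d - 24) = d^3 - 15*I*d^2 - 68*d + 96*I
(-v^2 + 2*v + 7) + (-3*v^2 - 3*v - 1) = -4*v^2 - v + 6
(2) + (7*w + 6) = 7*w + 8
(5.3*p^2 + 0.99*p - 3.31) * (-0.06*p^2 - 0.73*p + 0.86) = -0.318*p^4 - 3.9284*p^3 + 4.0339*p^2 + 3.2677*p - 2.8466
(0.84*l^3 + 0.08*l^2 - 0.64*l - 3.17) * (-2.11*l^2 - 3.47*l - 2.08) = -1.7724*l^5 - 3.0836*l^4 - 0.6744*l^3 + 8.7431*l^2 + 12.3311*l + 6.5936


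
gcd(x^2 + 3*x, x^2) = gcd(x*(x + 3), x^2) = x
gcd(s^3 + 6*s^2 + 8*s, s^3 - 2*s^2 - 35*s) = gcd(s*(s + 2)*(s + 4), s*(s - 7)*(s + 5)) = s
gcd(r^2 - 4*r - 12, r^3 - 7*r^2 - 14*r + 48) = 1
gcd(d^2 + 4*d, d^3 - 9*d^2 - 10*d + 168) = d + 4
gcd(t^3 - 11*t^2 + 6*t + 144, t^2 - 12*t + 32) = t - 8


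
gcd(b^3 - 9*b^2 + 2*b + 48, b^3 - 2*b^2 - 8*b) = b + 2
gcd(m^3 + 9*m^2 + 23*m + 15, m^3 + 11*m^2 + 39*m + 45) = m^2 + 8*m + 15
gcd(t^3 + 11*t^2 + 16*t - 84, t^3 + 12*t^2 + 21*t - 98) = t^2 + 5*t - 14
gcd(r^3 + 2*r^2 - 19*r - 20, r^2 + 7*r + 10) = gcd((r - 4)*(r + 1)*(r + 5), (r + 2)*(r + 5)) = r + 5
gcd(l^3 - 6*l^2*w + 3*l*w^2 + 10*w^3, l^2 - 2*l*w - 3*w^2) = l + w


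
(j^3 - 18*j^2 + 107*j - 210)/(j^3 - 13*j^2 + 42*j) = (j - 5)/j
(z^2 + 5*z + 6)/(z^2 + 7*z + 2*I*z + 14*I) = (z^2 + 5*z + 6)/(z^2 + z*(7 + 2*I) + 14*I)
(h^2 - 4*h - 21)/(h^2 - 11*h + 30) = (h^2 - 4*h - 21)/(h^2 - 11*h + 30)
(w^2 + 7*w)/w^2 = (w + 7)/w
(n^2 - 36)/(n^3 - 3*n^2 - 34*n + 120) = (n - 6)/(n^2 - 9*n + 20)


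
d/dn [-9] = 0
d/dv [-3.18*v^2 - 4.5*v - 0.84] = -6.36*v - 4.5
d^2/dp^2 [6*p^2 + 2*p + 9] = 12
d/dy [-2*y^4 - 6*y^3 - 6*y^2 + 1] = 2*y*(-4*y^2 - 9*y - 6)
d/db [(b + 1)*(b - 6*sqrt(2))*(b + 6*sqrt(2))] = 3*b^2 + 2*b - 72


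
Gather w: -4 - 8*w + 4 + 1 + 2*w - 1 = -6*w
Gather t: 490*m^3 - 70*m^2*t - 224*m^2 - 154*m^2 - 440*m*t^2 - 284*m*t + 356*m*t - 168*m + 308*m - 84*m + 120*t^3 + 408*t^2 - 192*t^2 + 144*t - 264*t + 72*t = 490*m^3 - 378*m^2 + 56*m + 120*t^3 + t^2*(216 - 440*m) + t*(-70*m^2 + 72*m - 48)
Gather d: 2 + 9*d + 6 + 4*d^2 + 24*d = 4*d^2 + 33*d + 8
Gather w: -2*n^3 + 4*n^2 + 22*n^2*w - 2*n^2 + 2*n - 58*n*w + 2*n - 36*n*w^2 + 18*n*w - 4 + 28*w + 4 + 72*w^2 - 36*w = -2*n^3 + 2*n^2 + 4*n + w^2*(72 - 36*n) + w*(22*n^2 - 40*n - 8)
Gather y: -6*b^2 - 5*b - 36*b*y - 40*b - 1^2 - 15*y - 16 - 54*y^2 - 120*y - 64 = -6*b^2 - 45*b - 54*y^2 + y*(-36*b - 135) - 81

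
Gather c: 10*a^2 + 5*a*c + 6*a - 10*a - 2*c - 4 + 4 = 10*a^2 - 4*a + c*(5*a - 2)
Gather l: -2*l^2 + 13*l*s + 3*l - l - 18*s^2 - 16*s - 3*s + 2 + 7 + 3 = -2*l^2 + l*(13*s + 2) - 18*s^2 - 19*s + 12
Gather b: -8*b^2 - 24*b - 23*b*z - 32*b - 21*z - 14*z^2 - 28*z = -8*b^2 + b*(-23*z - 56) - 14*z^2 - 49*z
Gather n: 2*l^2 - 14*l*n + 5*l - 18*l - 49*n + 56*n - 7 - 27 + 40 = 2*l^2 - 13*l + n*(7 - 14*l) + 6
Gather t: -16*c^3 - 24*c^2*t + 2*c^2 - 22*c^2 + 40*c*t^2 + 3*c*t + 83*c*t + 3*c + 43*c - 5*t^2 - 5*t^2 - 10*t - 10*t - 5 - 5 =-16*c^3 - 20*c^2 + 46*c + t^2*(40*c - 10) + t*(-24*c^2 + 86*c - 20) - 10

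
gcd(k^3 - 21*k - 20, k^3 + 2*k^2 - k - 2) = k + 1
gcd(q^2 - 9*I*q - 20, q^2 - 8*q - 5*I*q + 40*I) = q - 5*I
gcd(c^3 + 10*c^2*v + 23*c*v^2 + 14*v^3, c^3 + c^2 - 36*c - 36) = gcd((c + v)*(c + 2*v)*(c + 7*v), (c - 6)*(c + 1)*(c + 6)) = 1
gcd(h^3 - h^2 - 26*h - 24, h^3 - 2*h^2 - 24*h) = h^2 - 2*h - 24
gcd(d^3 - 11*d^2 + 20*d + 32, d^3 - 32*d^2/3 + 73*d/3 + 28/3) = d - 4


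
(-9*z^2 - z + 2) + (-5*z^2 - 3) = -14*z^2 - z - 1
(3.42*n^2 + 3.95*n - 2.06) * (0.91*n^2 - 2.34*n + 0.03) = 3.1122*n^4 - 4.4083*n^3 - 11.015*n^2 + 4.9389*n - 0.0618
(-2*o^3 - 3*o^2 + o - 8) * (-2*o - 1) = 4*o^4 + 8*o^3 + o^2 + 15*o + 8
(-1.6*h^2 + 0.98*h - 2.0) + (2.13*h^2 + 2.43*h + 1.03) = 0.53*h^2 + 3.41*h - 0.97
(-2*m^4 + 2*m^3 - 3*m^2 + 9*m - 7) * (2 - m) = 2*m^5 - 6*m^4 + 7*m^3 - 15*m^2 + 25*m - 14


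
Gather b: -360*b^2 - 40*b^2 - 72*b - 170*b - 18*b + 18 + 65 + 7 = -400*b^2 - 260*b + 90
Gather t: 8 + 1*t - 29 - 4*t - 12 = -3*t - 33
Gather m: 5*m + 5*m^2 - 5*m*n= 5*m^2 + m*(5 - 5*n)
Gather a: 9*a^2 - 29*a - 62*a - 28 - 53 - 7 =9*a^2 - 91*a - 88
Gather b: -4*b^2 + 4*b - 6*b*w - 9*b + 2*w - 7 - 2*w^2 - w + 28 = -4*b^2 + b*(-6*w - 5) - 2*w^2 + w + 21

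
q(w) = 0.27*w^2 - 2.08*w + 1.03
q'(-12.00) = -8.56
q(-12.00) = 64.87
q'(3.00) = -0.46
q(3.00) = -2.78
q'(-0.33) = -2.26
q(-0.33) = 1.75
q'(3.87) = 0.01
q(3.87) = -2.98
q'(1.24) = -1.41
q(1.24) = -1.13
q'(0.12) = -2.02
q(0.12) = 0.78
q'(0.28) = -1.93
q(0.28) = 0.47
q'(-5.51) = -5.06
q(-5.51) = 20.69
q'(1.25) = -1.40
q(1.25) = -1.15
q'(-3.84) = -4.15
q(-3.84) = 13.00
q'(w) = 0.54*w - 2.08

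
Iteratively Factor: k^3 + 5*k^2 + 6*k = (k + 3)*(k^2 + 2*k) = k*(k + 3)*(k + 2)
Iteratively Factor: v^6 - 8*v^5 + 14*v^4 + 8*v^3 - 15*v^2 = (v - 5)*(v^5 - 3*v^4 - v^3 + 3*v^2) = v*(v - 5)*(v^4 - 3*v^3 - v^2 + 3*v) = v*(v - 5)*(v - 1)*(v^3 - 2*v^2 - 3*v) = v^2*(v - 5)*(v - 1)*(v^2 - 2*v - 3) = v^2*(v - 5)*(v - 1)*(v + 1)*(v - 3)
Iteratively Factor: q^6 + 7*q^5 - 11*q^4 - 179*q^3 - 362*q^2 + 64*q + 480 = (q + 4)*(q^5 + 3*q^4 - 23*q^3 - 87*q^2 - 14*q + 120) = (q - 5)*(q + 4)*(q^4 + 8*q^3 + 17*q^2 - 2*q - 24) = (q - 5)*(q + 4)^2*(q^3 + 4*q^2 + q - 6) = (q - 5)*(q + 2)*(q + 4)^2*(q^2 + 2*q - 3) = (q - 5)*(q - 1)*(q + 2)*(q + 4)^2*(q + 3)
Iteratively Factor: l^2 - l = (l)*(l - 1)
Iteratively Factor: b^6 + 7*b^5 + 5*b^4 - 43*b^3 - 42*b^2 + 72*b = (b + 3)*(b^5 + 4*b^4 - 7*b^3 - 22*b^2 + 24*b) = (b - 1)*(b + 3)*(b^4 + 5*b^3 - 2*b^2 - 24*b) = (b - 2)*(b - 1)*(b + 3)*(b^3 + 7*b^2 + 12*b) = b*(b - 2)*(b - 1)*(b + 3)*(b^2 + 7*b + 12) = b*(b - 2)*(b - 1)*(b + 3)^2*(b + 4)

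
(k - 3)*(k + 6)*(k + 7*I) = k^3 + 3*k^2 + 7*I*k^2 - 18*k + 21*I*k - 126*I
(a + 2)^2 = a^2 + 4*a + 4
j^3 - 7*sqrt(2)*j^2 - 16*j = j*(j - 8*sqrt(2))*(j + sqrt(2))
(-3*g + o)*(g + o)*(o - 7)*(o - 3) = -3*g^2*o^2 + 30*g^2*o - 63*g^2 - 2*g*o^3 + 20*g*o^2 - 42*g*o + o^4 - 10*o^3 + 21*o^2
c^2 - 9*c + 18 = (c - 6)*(c - 3)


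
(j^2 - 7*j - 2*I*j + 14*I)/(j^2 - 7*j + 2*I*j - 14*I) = (j - 2*I)/(j + 2*I)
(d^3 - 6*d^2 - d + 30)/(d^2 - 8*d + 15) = d + 2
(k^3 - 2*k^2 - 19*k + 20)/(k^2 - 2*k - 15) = (k^2 + 3*k - 4)/(k + 3)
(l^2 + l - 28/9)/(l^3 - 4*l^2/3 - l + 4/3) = (l + 7/3)/(l^2 - 1)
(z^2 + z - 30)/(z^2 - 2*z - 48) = (z - 5)/(z - 8)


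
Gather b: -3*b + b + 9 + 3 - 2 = 10 - 2*b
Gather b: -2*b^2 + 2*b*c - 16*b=-2*b^2 + b*(2*c - 16)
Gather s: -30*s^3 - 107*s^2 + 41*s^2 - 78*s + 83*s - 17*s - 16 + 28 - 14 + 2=-30*s^3 - 66*s^2 - 12*s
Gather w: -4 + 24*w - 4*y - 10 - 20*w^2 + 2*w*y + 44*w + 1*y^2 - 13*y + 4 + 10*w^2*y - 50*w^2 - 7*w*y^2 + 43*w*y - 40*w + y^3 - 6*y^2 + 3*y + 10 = w^2*(10*y - 70) + w*(-7*y^2 + 45*y + 28) + y^3 - 5*y^2 - 14*y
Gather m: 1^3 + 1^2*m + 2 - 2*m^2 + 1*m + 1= -2*m^2 + 2*m + 4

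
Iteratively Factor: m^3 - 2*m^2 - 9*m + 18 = (m - 3)*(m^2 + m - 6) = (m - 3)*(m + 3)*(m - 2)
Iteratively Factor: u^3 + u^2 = (u)*(u^2 + u) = u*(u + 1)*(u)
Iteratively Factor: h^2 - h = (h - 1)*(h)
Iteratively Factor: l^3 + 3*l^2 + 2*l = (l)*(l^2 + 3*l + 2) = l*(l + 1)*(l + 2)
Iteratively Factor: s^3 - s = (s)*(s^2 - 1) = s*(s - 1)*(s + 1)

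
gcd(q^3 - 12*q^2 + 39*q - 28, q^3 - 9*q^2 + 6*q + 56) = q^2 - 11*q + 28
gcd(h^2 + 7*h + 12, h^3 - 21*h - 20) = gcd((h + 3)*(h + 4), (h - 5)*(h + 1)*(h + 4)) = h + 4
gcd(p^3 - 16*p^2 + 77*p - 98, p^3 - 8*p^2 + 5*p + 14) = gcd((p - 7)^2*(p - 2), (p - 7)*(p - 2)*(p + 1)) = p^2 - 9*p + 14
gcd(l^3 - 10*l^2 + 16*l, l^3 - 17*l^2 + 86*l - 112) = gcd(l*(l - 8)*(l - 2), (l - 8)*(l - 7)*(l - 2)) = l^2 - 10*l + 16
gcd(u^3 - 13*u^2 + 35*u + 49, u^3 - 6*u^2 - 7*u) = u^2 - 6*u - 7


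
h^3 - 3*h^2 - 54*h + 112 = (h - 8)*(h - 2)*(h + 7)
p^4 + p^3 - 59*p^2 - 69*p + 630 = (p - 7)*(p - 3)*(p + 5)*(p + 6)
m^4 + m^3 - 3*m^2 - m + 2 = (m - 1)^2*(m + 1)*(m + 2)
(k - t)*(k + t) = k^2 - t^2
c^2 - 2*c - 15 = (c - 5)*(c + 3)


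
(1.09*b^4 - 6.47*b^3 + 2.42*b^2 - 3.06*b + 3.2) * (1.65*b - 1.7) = 1.7985*b^5 - 12.5285*b^4 + 14.992*b^3 - 9.163*b^2 + 10.482*b - 5.44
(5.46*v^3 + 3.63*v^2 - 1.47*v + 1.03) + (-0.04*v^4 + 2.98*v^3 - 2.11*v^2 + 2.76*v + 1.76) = -0.04*v^4 + 8.44*v^3 + 1.52*v^2 + 1.29*v + 2.79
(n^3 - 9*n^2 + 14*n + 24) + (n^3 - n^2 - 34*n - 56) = 2*n^3 - 10*n^2 - 20*n - 32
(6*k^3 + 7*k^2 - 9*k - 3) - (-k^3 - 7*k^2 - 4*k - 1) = 7*k^3 + 14*k^2 - 5*k - 2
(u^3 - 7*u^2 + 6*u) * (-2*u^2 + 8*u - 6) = -2*u^5 + 22*u^4 - 74*u^3 + 90*u^2 - 36*u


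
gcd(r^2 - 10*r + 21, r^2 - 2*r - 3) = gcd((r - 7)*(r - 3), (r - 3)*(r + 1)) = r - 3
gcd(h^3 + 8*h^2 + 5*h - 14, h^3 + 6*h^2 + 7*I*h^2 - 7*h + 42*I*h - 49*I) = h^2 + 6*h - 7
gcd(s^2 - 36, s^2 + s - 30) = s + 6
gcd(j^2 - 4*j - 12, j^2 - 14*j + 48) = j - 6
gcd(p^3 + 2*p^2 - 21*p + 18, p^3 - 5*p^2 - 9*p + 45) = p - 3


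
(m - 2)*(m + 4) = m^2 + 2*m - 8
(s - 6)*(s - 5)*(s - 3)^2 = s^4 - 17*s^3 + 105*s^2 - 279*s + 270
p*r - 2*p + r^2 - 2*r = (p + r)*(r - 2)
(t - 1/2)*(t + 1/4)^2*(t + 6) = t^4 + 6*t^3 - 3*t^2/16 - 37*t/32 - 3/16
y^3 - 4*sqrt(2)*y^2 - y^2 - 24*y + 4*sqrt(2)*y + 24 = (y - 1)*(y - 6*sqrt(2))*(y + 2*sqrt(2))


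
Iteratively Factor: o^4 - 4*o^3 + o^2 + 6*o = (o + 1)*(o^3 - 5*o^2 + 6*o) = (o - 3)*(o + 1)*(o^2 - 2*o) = (o - 3)*(o - 2)*(o + 1)*(o)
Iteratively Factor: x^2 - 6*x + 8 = (x - 2)*(x - 4)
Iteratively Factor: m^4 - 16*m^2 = (m + 4)*(m^3 - 4*m^2) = m*(m + 4)*(m^2 - 4*m) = m^2*(m + 4)*(m - 4)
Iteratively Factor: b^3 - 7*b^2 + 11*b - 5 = (b - 5)*(b^2 - 2*b + 1) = (b - 5)*(b - 1)*(b - 1)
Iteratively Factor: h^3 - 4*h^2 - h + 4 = (h + 1)*(h^2 - 5*h + 4) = (h - 4)*(h + 1)*(h - 1)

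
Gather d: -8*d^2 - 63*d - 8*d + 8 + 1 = -8*d^2 - 71*d + 9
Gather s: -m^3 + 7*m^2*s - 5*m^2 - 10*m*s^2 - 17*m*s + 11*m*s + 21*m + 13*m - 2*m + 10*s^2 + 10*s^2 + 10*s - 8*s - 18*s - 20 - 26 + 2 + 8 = -m^3 - 5*m^2 + 32*m + s^2*(20 - 10*m) + s*(7*m^2 - 6*m - 16) - 36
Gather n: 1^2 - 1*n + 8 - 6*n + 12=21 - 7*n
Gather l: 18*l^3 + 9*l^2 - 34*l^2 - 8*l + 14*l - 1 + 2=18*l^3 - 25*l^2 + 6*l + 1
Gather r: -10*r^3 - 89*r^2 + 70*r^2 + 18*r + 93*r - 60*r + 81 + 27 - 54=-10*r^3 - 19*r^2 + 51*r + 54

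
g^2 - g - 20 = (g - 5)*(g + 4)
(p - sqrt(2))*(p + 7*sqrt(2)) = p^2 + 6*sqrt(2)*p - 14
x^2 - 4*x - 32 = (x - 8)*(x + 4)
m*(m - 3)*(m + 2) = m^3 - m^2 - 6*m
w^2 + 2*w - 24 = (w - 4)*(w + 6)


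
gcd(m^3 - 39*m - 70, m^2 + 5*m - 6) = 1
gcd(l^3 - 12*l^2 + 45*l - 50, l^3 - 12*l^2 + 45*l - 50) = l^3 - 12*l^2 + 45*l - 50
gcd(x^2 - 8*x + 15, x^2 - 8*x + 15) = x^2 - 8*x + 15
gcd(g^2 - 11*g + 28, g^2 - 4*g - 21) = g - 7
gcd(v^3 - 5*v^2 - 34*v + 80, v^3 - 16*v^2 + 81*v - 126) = 1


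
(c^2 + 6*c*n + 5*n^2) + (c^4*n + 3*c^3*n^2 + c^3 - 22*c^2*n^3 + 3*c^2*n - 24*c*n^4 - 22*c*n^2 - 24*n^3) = c^4*n + 3*c^3*n^2 + c^3 - 22*c^2*n^3 + 3*c^2*n + c^2 - 24*c*n^4 - 22*c*n^2 + 6*c*n - 24*n^3 + 5*n^2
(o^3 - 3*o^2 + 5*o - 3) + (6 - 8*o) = o^3 - 3*o^2 - 3*o + 3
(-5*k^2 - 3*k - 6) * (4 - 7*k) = 35*k^3 + k^2 + 30*k - 24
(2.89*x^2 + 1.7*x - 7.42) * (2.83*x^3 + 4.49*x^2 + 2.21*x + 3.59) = 8.1787*x^5 + 17.7871*x^4 - 6.9787*x^3 - 19.1837*x^2 - 10.2952*x - 26.6378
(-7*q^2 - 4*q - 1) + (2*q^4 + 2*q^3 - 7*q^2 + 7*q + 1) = 2*q^4 + 2*q^3 - 14*q^2 + 3*q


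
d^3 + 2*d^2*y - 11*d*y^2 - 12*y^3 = (d - 3*y)*(d + y)*(d + 4*y)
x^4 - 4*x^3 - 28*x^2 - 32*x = x*(x - 8)*(x + 2)^2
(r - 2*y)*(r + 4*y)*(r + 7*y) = r^3 + 9*r^2*y + 6*r*y^2 - 56*y^3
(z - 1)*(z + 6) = z^2 + 5*z - 6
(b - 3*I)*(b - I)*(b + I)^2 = b^4 - 2*I*b^3 + 4*b^2 - 2*I*b + 3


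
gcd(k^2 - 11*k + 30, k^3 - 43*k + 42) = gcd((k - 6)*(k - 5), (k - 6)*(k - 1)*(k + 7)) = k - 6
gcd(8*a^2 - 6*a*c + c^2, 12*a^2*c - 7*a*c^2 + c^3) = 4*a - c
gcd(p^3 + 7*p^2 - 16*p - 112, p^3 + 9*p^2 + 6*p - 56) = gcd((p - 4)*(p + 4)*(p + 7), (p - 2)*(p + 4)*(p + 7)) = p^2 + 11*p + 28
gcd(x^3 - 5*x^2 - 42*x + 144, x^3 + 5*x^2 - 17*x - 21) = x - 3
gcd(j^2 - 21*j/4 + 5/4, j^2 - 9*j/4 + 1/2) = j - 1/4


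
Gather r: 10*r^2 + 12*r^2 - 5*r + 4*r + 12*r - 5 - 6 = 22*r^2 + 11*r - 11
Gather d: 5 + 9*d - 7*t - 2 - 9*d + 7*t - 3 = 0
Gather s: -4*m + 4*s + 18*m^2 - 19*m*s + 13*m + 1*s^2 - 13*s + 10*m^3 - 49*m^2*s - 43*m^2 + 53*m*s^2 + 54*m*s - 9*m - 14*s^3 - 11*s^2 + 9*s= 10*m^3 - 25*m^2 - 14*s^3 + s^2*(53*m - 10) + s*(-49*m^2 + 35*m)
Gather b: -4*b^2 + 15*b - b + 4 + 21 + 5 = -4*b^2 + 14*b + 30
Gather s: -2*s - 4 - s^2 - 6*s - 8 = -s^2 - 8*s - 12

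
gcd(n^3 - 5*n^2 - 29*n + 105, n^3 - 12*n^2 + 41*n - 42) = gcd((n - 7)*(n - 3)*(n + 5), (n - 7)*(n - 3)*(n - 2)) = n^2 - 10*n + 21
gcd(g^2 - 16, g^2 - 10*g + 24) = g - 4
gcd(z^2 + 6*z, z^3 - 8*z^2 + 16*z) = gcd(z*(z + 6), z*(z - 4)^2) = z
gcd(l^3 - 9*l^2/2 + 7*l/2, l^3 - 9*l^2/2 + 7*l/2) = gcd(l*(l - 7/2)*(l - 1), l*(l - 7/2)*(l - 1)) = l^3 - 9*l^2/2 + 7*l/2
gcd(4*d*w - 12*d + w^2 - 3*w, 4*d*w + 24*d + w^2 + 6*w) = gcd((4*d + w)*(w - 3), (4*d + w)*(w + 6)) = 4*d + w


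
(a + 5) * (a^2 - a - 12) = a^3 + 4*a^2 - 17*a - 60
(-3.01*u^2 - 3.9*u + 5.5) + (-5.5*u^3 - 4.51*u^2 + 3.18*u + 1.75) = -5.5*u^3 - 7.52*u^2 - 0.72*u + 7.25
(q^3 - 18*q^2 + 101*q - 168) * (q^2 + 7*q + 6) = q^5 - 11*q^4 - 19*q^3 + 431*q^2 - 570*q - 1008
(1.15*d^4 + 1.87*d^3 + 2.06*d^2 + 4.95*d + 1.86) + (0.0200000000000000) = 1.15*d^4 + 1.87*d^3 + 2.06*d^2 + 4.95*d + 1.88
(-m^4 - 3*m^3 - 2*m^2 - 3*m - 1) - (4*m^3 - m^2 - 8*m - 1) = -m^4 - 7*m^3 - m^2 + 5*m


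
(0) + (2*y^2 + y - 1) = 2*y^2 + y - 1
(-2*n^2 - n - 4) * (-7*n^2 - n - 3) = 14*n^4 + 9*n^3 + 35*n^2 + 7*n + 12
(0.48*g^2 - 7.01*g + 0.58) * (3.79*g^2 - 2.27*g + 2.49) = 1.8192*g^4 - 27.6575*g^3 + 19.3061*g^2 - 18.7715*g + 1.4442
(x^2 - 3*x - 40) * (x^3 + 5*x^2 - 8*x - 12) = x^5 + 2*x^4 - 63*x^3 - 188*x^2 + 356*x + 480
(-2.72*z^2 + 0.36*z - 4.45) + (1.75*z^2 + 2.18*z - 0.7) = -0.97*z^2 + 2.54*z - 5.15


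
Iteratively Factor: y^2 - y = (y - 1)*(y)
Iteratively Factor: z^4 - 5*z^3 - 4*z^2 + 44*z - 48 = (z - 2)*(z^3 - 3*z^2 - 10*z + 24) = (z - 4)*(z - 2)*(z^2 + z - 6) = (z - 4)*(z - 2)^2*(z + 3)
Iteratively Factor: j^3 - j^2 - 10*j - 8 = (j + 1)*(j^2 - 2*j - 8) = (j - 4)*(j + 1)*(j + 2)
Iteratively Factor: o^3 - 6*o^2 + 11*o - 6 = (o - 1)*(o^2 - 5*o + 6) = (o - 2)*(o - 1)*(o - 3)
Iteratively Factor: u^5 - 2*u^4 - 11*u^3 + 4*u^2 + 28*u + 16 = (u + 1)*(u^4 - 3*u^3 - 8*u^2 + 12*u + 16) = (u + 1)^2*(u^3 - 4*u^2 - 4*u + 16) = (u - 4)*(u + 1)^2*(u^2 - 4) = (u - 4)*(u - 2)*(u + 1)^2*(u + 2)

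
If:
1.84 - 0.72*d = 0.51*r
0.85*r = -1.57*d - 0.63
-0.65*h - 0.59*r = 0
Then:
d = -9.99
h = -16.08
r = 17.71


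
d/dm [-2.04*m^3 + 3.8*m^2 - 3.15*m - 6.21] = -6.12*m^2 + 7.6*m - 3.15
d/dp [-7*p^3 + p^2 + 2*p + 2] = -21*p^2 + 2*p + 2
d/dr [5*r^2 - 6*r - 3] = 10*r - 6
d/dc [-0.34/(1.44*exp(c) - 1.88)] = 0.4896*exp(c)/(1.44*exp(c) - 1.88)^2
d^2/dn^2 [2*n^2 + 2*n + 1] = 4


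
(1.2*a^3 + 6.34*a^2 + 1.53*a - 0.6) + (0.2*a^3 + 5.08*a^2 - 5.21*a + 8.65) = 1.4*a^3 + 11.42*a^2 - 3.68*a + 8.05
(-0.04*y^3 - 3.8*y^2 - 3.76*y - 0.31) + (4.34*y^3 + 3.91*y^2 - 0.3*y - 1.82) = 4.3*y^3 + 0.11*y^2 - 4.06*y - 2.13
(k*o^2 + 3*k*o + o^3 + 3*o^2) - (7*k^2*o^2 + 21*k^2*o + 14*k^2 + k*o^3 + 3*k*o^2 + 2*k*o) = -7*k^2*o^2 - 21*k^2*o - 14*k^2 - k*o^3 - 2*k*o^2 + k*o + o^3 + 3*o^2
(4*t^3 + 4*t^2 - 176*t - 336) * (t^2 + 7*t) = 4*t^5 + 32*t^4 - 148*t^3 - 1568*t^2 - 2352*t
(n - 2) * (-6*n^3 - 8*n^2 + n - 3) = -6*n^4 + 4*n^3 + 17*n^2 - 5*n + 6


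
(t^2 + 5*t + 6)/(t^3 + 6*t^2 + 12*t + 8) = (t + 3)/(t^2 + 4*t + 4)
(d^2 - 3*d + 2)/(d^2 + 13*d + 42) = (d^2 - 3*d + 2)/(d^2 + 13*d + 42)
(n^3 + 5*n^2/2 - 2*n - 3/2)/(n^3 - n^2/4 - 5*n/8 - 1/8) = 4*(n + 3)/(4*n + 1)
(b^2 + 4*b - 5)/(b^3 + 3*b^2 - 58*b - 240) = (b - 1)/(b^2 - 2*b - 48)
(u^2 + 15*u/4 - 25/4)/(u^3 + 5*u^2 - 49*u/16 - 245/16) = 4*(4*u - 5)/(16*u^2 - 49)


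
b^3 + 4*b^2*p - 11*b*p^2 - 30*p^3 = (b - 3*p)*(b + 2*p)*(b + 5*p)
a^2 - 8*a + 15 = (a - 5)*(a - 3)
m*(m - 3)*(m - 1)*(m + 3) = m^4 - m^3 - 9*m^2 + 9*m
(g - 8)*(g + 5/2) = g^2 - 11*g/2 - 20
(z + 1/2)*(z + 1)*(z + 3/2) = z^3 + 3*z^2 + 11*z/4 + 3/4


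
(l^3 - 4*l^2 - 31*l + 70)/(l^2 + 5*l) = l - 9 + 14/l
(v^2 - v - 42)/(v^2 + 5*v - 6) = (v - 7)/(v - 1)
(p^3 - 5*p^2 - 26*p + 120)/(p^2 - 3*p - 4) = (p^2 - p - 30)/(p + 1)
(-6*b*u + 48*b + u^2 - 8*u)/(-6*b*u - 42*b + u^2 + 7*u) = (u - 8)/(u + 7)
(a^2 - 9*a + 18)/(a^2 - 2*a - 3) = (a - 6)/(a + 1)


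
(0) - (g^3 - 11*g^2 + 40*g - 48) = -g^3 + 11*g^2 - 40*g + 48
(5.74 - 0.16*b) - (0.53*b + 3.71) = 2.03 - 0.69*b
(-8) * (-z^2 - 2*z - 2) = 8*z^2 + 16*z + 16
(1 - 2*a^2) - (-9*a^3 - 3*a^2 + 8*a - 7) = 9*a^3 + a^2 - 8*a + 8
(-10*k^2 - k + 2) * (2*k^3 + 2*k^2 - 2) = -20*k^5 - 22*k^4 + 2*k^3 + 24*k^2 + 2*k - 4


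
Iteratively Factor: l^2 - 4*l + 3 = (l - 1)*(l - 3)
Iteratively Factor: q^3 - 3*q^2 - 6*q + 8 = (q - 1)*(q^2 - 2*q - 8) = (q - 4)*(q - 1)*(q + 2)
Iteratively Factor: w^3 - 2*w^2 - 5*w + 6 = (w + 2)*(w^2 - 4*w + 3) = (w - 1)*(w + 2)*(w - 3)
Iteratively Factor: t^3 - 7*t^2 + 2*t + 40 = (t + 2)*(t^2 - 9*t + 20) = (t - 5)*(t + 2)*(t - 4)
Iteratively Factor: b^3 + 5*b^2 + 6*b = (b)*(b^2 + 5*b + 6) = b*(b + 2)*(b + 3)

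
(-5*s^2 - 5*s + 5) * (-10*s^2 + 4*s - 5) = 50*s^4 + 30*s^3 - 45*s^2 + 45*s - 25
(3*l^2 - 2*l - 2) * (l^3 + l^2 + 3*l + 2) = 3*l^5 + l^4 + 5*l^3 - 2*l^2 - 10*l - 4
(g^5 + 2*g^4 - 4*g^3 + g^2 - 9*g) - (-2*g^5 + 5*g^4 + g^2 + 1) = 3*g^5 - 3*g^4 - 4*g^3 - 9*g - 1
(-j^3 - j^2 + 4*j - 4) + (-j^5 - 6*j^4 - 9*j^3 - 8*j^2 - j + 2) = -j^5 - 6*j^4 - 10*j^3 - 9*j^2 + 3*j - 2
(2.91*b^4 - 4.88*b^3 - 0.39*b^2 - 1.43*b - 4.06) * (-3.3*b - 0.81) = -9.603*b^5 + 13.7469*b^4 + 5.2398*b^3 + 5.0349*b^2 + 14.5563*b + 3.2886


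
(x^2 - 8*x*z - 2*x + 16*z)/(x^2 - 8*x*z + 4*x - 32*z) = (x - 2)/(x + 4)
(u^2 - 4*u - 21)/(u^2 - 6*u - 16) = (-u^2 + 4*u + 21)/(-u^2 + 6*u + 16)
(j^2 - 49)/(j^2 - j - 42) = (j + 7)/(j + 6)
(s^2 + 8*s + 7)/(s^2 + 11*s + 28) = (s + 1)/(s + 4)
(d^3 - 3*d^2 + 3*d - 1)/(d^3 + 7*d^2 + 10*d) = (d^3 - 3*d^2 + 3*d - 1)/(d*(d^2 + 7*d + 10))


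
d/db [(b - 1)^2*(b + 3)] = (b - 1)*(3*b + 5)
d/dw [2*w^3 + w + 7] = 6*w^2 + 1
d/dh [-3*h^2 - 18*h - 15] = -6*h - 18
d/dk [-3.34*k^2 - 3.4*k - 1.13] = -6.68*k - 3.4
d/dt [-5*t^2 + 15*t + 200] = 15 - 10*t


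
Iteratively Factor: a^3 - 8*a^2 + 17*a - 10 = (a - 2)*(a^2 - 6*a + 5) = (a - 5)*(a - 2)*(a - 1)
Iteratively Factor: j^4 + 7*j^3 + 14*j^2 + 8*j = (j + 2)*(j^3 + 5*j^2 + 4*j) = (j + 1)*(j + 2)*(j^2 + 4*j) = (j + 1)*(j + 2)*(j + 4)*(j)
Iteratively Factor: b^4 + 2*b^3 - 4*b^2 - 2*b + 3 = (b + 3)*(b^3 - b^2 - b + 1) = (b - 1)*(b + 3)*(b^2 - 1) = (b - 1)*(b + 1)*(b + 3)*(b - 1)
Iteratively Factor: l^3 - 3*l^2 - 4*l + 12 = (l + 2)*(l^2 - 5*l + 6) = (l - 2)*(l + 2)*(l - 3)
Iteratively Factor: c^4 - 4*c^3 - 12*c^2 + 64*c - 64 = (c - 4)*(c^3 - 12*c + 16) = (c - 4)*(c - 2)*(c^2 + 2*c - 8) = (c - 4)*(c - 2)^2*(c + 4)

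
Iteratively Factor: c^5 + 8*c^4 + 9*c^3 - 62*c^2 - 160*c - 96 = (c + 2)*(c^4 + 6*c^3 - 3*c^2 - 56*c - 48) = (c + 2)*(c + 4)*(c^3 + 2*c^2 - 11*c - 12) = (c - 3)*(c + 2)*(c + 4)*(c^2 + 5*c + 4) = (c - 3)*(c + 2)*(c + 4)^2*(c + 1)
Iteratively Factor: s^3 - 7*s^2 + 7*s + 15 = (s - 3)*(s^2 - 4*s - 5) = (s - 5)*(s - 3)*(s + 1)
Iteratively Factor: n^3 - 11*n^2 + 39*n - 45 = (n - 5)*(n^2 - 6*n + 9) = (n - 5)*(n - 3)*(n - 3)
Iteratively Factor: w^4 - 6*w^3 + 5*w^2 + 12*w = (w - 4)*(w^3 - 2*w^2 - 3*w) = w*(w - 4)*(w^2 - 2*w - 3) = w*(w - 4)*(w - 3)*(w + 1)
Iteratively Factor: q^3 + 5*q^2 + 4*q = (q)*(q^2 + 5*q + 4) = q*(q + 1)*(q + 4)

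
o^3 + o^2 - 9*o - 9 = (o - 3)*(o + 1)*(o + 3)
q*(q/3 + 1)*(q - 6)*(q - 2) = q^4/3 - 5*q^3/3 - 4*q^2 + 12*q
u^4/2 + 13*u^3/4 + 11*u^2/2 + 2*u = u*(u/2 + 1)*(u + 1/2)*(u + 4)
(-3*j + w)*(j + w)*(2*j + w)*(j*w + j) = -6*j^4*w - 6*j^4 - 7*j^3*w^2 - 7*j^3*w + j*w^4 + j*w^3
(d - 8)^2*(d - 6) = d^3 - 22*d^2 + 160*d - 384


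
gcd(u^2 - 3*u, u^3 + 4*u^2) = u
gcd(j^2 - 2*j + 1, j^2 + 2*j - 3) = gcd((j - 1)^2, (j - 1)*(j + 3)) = j - 1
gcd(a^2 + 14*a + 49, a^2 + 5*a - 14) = a + 7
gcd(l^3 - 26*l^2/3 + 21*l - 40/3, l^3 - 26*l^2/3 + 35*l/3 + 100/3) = l - 5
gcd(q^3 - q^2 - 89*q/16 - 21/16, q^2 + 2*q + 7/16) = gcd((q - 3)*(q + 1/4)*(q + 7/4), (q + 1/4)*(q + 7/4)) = q^2 + 2*q + 7/16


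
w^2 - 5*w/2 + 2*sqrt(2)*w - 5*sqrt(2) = (w - 5/2)*(w + 2*sqrt(2))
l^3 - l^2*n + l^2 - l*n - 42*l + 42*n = (l - 6)*(l + 7)*(l - n)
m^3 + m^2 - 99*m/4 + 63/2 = (m - 7/2)*(m - 3/2)*(m + 6)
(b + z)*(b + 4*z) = b^2 + 5*b*z + 4*z^2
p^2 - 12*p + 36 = (p - 6)^2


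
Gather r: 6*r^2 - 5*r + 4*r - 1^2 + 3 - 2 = 6*r^2 - r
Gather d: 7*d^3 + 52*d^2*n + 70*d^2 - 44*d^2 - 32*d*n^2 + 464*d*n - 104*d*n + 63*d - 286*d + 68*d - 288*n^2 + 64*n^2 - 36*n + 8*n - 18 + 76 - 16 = 7*d^3 + d^2*(52*n + 26) + d*(-32*n^2 + 360*n - 155) - 224*n^2 - 28*n + 42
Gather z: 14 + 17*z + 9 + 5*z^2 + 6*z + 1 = 5*z^2 + 23*z + 24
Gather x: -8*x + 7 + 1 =8 - 8*x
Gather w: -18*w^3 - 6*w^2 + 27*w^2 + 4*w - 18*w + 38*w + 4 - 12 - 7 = -18*w^3 + 21*w^2 + 24*w - 15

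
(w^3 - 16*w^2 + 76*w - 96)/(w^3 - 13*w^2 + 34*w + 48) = (w - 2)/(w + 1)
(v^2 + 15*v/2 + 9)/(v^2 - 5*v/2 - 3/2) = (2*v^2 + 15*v + 18)/(2*v^2 - 5*v - 3)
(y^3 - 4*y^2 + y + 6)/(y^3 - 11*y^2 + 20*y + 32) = (y^2 - 5*y + 6)/(y^2 - 12*y + 32)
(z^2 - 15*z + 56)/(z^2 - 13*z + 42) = (z - 8)/(z - 6)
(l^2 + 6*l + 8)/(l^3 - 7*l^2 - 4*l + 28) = (l + 4)/(l^2 - 9*l + 14)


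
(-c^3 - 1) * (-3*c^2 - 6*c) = 3*c^5 + 6*c^4 + 3*c^2 + 6*c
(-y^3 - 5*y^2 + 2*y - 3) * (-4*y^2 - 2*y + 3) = 4*y^5 + 22*y^4 - y^3 - 7*y^2 + 12*y - 9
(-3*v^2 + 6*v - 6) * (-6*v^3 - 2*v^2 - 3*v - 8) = 18*v^5 - 30*v^4 + 33*v^3 + 18*v^2 - 30*v + 48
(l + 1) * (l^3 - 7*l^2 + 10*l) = l^4 - 6*l^3 + 3*l^2 + 10*l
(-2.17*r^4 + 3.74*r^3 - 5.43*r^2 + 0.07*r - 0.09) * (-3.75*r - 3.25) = 8.1375*r^5 - 6.9725*r^4 + 8.2075*r^3 + 17.385*r^2 + 0.11*r + 0.2925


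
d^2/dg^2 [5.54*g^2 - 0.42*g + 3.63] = 11.0800000000000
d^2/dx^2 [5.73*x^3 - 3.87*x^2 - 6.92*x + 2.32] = 34.38*x - 7.74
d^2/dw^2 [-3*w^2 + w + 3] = -6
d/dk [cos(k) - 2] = -sin(k)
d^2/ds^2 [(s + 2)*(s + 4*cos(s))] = -4*(s + 2)*cos(s) - 8*sin(s) + 2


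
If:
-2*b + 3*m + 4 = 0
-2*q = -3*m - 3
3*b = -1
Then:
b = -1/3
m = -14/9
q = -5/6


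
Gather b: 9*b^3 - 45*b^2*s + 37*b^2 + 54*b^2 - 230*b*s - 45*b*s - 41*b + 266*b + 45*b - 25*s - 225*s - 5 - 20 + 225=9*b^3 + b^2*(91 - 45*s) + b*(270 - 275*s) - 250*s + 200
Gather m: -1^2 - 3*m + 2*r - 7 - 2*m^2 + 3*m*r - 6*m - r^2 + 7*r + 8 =-2*m^2 + m*(3*r - 9) - r^2 + 9*r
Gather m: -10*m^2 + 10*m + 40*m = -10*m^2 + 50*m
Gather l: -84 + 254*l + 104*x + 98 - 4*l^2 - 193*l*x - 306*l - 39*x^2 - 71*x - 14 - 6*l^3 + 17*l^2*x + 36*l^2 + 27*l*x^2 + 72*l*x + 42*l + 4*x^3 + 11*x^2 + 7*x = -6*l^3 + l^2*(17*x + 32) + l*(27*x^2 - 121*x - 10) + 4*x^3 - 28*x^2 + 40*x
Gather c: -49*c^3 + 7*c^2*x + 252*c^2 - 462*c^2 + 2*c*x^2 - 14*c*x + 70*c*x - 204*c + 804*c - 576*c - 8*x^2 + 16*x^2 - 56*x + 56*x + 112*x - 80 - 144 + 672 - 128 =-49*c^3 + c^2*(7*x - 210) + c*(2*x^2 + 56*x + 24) + 8*x^2 + 112*x + 320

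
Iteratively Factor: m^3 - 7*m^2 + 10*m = (m - 5)*(m^2 - 2*m) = m*(m - 5)*(m - 2)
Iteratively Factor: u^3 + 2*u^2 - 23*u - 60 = (u - 5)*(u^2 + 7*u + 12) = (u - 5)*(u + 4)*(u + 3)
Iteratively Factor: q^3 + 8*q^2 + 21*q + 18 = (q + 3)*(q^2 + 5*q + 6) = (q + 3)^2*(q + 2)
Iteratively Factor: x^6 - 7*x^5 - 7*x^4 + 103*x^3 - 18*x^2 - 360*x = (x)*(x^5 - 7*x^4 - 7*x^3 + 103*x^2 - 18*x - 360) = x*(x + 3)*(x^4 - 10*x^3 + 23*x^2 + 34*x - 120) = x*(x - 4)*(x + 3)*(x^3 - 6*x^2 - x + 30) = x*(x - 5)*(x - 4)*(x + 3)*(x^2 - x - 6) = x*(x - 5)*(x - 4)*(x + 2)*(x + 3)*(x - 3)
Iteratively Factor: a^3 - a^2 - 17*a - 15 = (a - 5)*(a^2 + 4*a + 3) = (a - 5)*(a + 3)*(a + 1)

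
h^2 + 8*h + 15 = (h + 3)*(h + 5)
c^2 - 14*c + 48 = (c - 8)*(c - 6)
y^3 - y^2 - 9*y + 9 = (y - 3)*(y - 1)*(y + 3)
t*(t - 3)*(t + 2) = t^3 - t^2 - 6*t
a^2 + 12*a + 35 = (a + 5)*(a + 7)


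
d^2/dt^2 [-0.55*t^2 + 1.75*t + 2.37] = -1.10000000000000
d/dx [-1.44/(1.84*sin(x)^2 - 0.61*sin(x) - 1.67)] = (5.2992*sin(x) - 0.8784)*cos(x)/(-1.84*sin(x)^2 + 0.61*sin(x) + 1.67)^2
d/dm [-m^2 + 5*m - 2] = 5 - 2*m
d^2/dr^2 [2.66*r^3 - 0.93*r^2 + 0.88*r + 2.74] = 15.96*r - 1.86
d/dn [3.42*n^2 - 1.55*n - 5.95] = 6.84*n - 1.55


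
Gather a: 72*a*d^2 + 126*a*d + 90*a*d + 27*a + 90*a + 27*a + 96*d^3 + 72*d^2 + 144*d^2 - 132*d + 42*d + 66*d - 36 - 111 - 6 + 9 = a*(72*d^2 + 216*d + 144) + 96*d^3 + 216*d^2 - 24*d - 144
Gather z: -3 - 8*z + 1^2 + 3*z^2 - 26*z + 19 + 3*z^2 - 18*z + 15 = 6*z^2 - 52*z + 32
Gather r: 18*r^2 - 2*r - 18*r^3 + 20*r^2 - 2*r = -18*r^3 + 38*r^2 - 4*r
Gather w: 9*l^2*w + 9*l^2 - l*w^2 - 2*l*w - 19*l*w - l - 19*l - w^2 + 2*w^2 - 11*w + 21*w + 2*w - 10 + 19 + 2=9*l^2 - 20*l + w^2*(1 - l) + w*(9*l^2 - 21*l + 12) + 11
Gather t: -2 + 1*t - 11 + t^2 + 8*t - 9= t^2 + 9*t - 22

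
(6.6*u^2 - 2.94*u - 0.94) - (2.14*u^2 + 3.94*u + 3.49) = 4.46*u^2 - 6.88*u - 4.43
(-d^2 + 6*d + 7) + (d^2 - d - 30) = 5*d - 23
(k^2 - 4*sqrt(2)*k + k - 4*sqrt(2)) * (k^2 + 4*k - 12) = k^4 - 4*sqrt(2)*k^3 + 5*k^3 - 20*sqrt(2)*k^2 - 8*k^2 - 12*k + 32*sqrt(2)*k + 48*sqrt(2)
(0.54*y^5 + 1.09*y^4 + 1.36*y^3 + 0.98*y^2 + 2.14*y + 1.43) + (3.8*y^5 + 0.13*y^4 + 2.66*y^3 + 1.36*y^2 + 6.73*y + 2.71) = 4.34*y^5 + 1.22*y^4 + 4.02*y^3 + 2.34*y^2 + 8.87*y + 4.14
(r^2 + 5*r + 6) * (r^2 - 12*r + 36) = r^4 - 7*r^3 - 18*r^2 + 108*r + 216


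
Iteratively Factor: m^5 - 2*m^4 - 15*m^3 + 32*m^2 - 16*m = (m - 4)*(m^4 + 2*m^3 - 7*m^2 + 4*m) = m*(m - 4)*(m^3 + 2*m^2 - 7*m + 4) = m*(m - 4)*(m - 1)*(m^2 + 3*m - 4) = m*(m - 4)*(m - 1)^2*(m + 4)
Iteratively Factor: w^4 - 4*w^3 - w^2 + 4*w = (w - 1)*(w^3 - 3*w^2 - 4*w) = (w - 4)*(w - 1)*(w^2 + w) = w*(w - 4)*(w - 1)*(w + 1)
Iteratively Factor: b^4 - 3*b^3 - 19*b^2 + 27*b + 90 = (b + 2)*(b^3 - 5*b^2 - 9*b + 45) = (b + 2)*(b + 3)*(b^2 - 8*b + 15) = (b - 3)*(b + 2)*(b + 3)*(b - 5)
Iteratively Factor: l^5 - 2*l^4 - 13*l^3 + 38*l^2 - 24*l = (l - 3)*(l^4 + l^3 - 10*l^2 + 8*l) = (l - 3)*(l + 4)*(l^3 - 3*l^2 + 2*l) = (l - 3)*(l - 2)*(l + 4)*(l^2 - l) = (l - 3)*(l - 2)*(l - 1)*(l + 4)*(l)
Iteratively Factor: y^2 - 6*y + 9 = (y - 3)*(y - 3)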